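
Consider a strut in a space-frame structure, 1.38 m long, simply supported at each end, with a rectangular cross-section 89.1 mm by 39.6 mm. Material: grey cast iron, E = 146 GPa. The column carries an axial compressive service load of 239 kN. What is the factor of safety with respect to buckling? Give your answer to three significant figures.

n ≈ 1.46

Buckling occurs about the weak axis: I_min = h·b³/12 with b = 39.6 mm (the shorter side).
I_min = 89.1×39.6³/12 = 4.611×10^5 mm⁴
I = 4.611×10^5 mm⁴ = 4.611×10^-7 m⁴
Effective length L_e = K·L = 1 × 1.38 = 1.380 m
P_cr = π²EI / L_e² = π² × 146×10⁹ × 4.611×10^-7 / 1.380² = 3.489×10^5 N
Factor of safety n = P_cr / P = 348.88 / 239 = 1.46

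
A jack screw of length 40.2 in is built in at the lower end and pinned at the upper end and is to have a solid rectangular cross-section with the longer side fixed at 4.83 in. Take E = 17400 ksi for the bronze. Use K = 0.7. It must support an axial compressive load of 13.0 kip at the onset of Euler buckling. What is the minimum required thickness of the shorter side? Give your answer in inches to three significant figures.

b ≈ 0.530 in

L_e = K·L = 0.7 × 40.2 = 28.14 in
Required I = P_cr·L_e²/(π²E) = 1.300×10^4 × 28.14² / (π² × 1.74×10^7) = 5.994×10^-2 in⁴
Rectangle, weak axis: I_min = h·b³/12 with h = 4.83 in fixed  ⇒  b = (12I/h)^(1/3) = 0.530 in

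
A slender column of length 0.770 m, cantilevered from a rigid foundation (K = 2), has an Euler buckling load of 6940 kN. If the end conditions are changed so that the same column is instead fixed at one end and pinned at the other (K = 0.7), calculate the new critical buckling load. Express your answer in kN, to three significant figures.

P_cr ≈ 56700 kN

P_cr ∝ 1/K², so P_cr,new = P_cr,old × (K_old/K_new)² = 6940 × (2/0.7)²
= 6940 × 8.163 = 56700 kN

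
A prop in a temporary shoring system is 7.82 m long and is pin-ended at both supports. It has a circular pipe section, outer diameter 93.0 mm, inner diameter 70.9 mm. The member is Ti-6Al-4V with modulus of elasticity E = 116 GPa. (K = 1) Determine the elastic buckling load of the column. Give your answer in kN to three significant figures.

d_o = 93.0 mm, d_i = 70.9 mm
I = π(d_o⁴ − d_i⁴)/64 = π(93.0⁴ − 70.90⁴)/64 = 2.432×10^6 mm⁴
I = 2.432×10^6 mm⁴ = 2.432×10^-6 m⁴
Effective length L_e = K·L = 1 × 7.82 = 7.820 m
P_cr = π²EI / L_e² = π² × 116×10⁹ × 2.432×10^-6 / 7.820² = 4.552×10^4 N

P_cr ≈ 45.5 kN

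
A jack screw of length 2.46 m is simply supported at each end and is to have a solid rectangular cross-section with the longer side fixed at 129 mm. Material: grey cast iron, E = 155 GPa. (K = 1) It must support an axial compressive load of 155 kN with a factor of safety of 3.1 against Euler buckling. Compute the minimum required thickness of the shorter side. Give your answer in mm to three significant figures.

Required P_cr = n·P = 3.1 × 155 = 480.5 kN
L_e = K·L = 1 × 2.46 = 2.460 m
Required I = P_cr·L_e²/(π²E) = 4.805×10^5 × 2.460² / (π² × 1.55×10^11) = 1.901×10^-6 m⁴
I_req = 1.901×10^6 mm⁴
Rectangle, weak axis: I_min = h·b³/12 with h = 129 mm fixed  ⇒  b = (12I/h)^(1/3) = 56.1 mm

b ≈ 56.1 mm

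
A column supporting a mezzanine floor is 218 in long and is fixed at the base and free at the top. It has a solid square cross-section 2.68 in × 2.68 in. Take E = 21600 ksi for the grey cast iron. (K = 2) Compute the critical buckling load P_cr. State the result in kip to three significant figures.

P_cr ≈ 4.82 kip

I = a⁴/12 = 2.68⁴/12 = 4.299 in⁴
Effective length L_e = K·L = 2 × 218 = 436.0 in
P_cr = π²EI / L_e² = π² × 21600×10³ × 4.299 / 436.0² = 4.821×10^3 lb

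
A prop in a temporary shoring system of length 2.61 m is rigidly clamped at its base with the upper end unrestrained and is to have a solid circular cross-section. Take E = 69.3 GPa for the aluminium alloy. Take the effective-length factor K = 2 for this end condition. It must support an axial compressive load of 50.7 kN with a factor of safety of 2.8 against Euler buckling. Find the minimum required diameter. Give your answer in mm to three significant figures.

Required P_cr = n·P = 2.8 × 50.7 = 142.0 kN
L_e = K·L = 2 × 2.61 = 5.220 m
Required I = P_cr·L_e²/(π²E) = 1.420×10^5 × 5.220² / (π² × 6.93×10^10) = 5.656×10^-6 m⁴
I_req = 5.656×10^6 mm⁴
Solid circle: I = πd⁴/64  ⇒  d = (64I/π)^(1/4) = (64×5.656×10^6/π)^(1/4) = 104 mm

d ≈ 104 mm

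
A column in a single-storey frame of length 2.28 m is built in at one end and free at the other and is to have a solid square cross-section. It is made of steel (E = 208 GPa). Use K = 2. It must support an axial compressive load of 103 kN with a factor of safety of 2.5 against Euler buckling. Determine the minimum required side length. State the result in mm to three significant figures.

a ≈ 74.8 mm

Required P_cr = n·P = 2.5 × 103 = 257.5 kN
L_e = K·L = 2 × 2.28 = 4.560 m
Required I = P_cr·L_e²/(π²E) = 2.575×10^5 × 4.560² / (π² × 2.08×10^11) = 2.608×10^-6 m⁴
I_req = 2.608×10^6 mm⁴
Solid square: I = a⁴/12  ⇒  a = (12I)^(1/4) = (12×2.608×10^6)^(1/4) = 74.8 mm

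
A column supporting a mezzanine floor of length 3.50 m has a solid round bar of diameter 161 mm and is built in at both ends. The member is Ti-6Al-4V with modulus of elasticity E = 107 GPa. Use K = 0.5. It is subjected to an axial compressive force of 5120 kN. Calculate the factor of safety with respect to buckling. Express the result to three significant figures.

I = πd⁴/64 = π×161⁴/64 = 3.298×10^7 mm⁴
I = 3.298×10^7 mm⁴ = 3.298×10^-5 m⁴
Effective length L_e = K·L = 0.5 × 3.50 = 1.750 m
P_cr = π²EI / L_e² = π² × 107×10⁹ × 3.298×10^-5 / 1.750² = 1.137×10^7 N
Factor of safety n = P_cr / P = 11373 / 5120 = 2.22

n ≈ 2.22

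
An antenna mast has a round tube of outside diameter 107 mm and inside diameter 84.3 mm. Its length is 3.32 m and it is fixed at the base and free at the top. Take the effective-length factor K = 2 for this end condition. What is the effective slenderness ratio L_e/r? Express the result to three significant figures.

λ ≈ 195

d_o = 107 mm, d_i = 84.3 mm
I = π(d_o⁴ − d_i⁴)/64 = π(107⁴ − 84.30⁴)/64 = 3.955×10^6 mm⁴
A = 3.411×10^3 mm²;  r_min = √(I/A) = √(3.955×10^6/3.411×10^3) = 34.05 mm
L_e = K·L = 2 × 3.32 m = 6.640 m = 6640.0 mm
λ = L_e / r_min = 6640.0 / 34.05 = 195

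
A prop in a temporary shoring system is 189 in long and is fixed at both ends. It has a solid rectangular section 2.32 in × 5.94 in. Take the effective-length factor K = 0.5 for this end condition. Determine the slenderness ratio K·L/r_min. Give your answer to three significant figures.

For a rectangle r_min = b/√12 = 2.32/√12 = 0.6697 in
L_e = K·L = 0.5 × 189 = 94.50 in
λ = L_e / r_min = 94.500 / 0.6697 = 141

λ ≈ 141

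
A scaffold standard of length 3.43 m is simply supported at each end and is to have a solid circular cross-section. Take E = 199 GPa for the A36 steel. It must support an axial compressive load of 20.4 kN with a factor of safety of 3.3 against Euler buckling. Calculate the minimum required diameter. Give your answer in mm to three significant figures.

d ≈ 53.5 mm

Required P_cr = n·P = 3.3 × 20.4 = 67.32 kN
L_e = K·L = 1 × 3.43 = 3.430 m
Required I = P_cr·L_e²/(π²E) = 6.732×10^4 × 3.430² / (π² × 1.99×10^11) = 4.033×10^-7 m⁴
I_req = 4.033×10^5 mm⁴
Solid circle: I = πd⁴/64  ⇒  d = (64I/π)^(1/4) = (64×4.033×10^5/π)^(1/4) = 53.5 mm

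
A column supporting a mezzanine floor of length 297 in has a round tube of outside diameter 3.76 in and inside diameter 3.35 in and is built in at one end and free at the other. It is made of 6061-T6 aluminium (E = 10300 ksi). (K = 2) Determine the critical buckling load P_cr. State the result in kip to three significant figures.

P_cr ≈ 1.05 kip

d_o = 3.76 in, d_i = 3.35 in
I = π(d_o⁴ − d_i⁴)/64 = π(3.76⁴ − 3.350⁴)/64 = 3.629 in⁴
Effective length L_e = K·L = 2 × 297 = 594.0 in
P_cr = π²EI / L_e² = π² × 10300×10³ × 3.629 / 594.0² = 1.046×10^3 lb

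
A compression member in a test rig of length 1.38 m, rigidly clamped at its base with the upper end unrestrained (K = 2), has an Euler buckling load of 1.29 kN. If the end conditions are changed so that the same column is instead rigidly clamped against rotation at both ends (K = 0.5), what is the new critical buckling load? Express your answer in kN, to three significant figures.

P_cr ≈ 20.6 kN

P_cr ∝ 1/K², so P_cr,new = P_cr,old × (K_old/K_new)² = 1.29 × (2/0.5)²
= 1.29 × 16.00 = 20.6 kN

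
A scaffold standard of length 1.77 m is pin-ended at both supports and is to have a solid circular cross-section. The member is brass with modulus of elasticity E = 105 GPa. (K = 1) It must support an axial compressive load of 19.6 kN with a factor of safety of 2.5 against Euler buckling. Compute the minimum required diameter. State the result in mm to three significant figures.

d ≈ 41.7 mm

Required P_cr = n·P = 2.5 × 19.6 = 49.00 kN
L_e = K·L = 1 × 1.77 = 1.770 m
Required I = P_cr·L_e²/(π²E) = 4.900×10^4 × 1.770² / (π² × 1.05×10^11) = 1.481×10^-7 m⁴
I_req = 1.481×10^5 mm⁴
Solid circle: I = πd⁴/64  ⇒  d = (64I/π)^(1/4) = (64×1.481×10^5/π)^(1/4) = 41.7 mm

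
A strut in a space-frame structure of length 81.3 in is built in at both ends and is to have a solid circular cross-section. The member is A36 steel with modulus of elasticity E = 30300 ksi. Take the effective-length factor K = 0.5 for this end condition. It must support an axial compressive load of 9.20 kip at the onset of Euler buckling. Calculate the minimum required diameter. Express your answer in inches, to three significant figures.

d ≈ 1.01 in

L_e = K·L = 0.5 × 81.3 = 40.65 in
Required I = P_cr·L_e²/(π²E) = 9.200×10^3 × 40.65² / (π² × 3.03×10^7) = 5.084×10^-2 in⁴
Solid circle: I = πd⁴/64  ⇒  d = (64I/π)^(1/4) = (64×5.084×10^-2/π)^(1/4) = 1.01 in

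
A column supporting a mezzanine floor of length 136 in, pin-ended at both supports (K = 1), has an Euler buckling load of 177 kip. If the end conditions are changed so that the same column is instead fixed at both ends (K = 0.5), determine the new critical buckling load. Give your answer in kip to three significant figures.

P_cr ≈ 708 kip

P_cr ∝ 1/K², so P_cr,new = P_cr,old × (K_old/K_new)² = 177 × (1/0.5)²
= 177 × 4.000 = 708 kip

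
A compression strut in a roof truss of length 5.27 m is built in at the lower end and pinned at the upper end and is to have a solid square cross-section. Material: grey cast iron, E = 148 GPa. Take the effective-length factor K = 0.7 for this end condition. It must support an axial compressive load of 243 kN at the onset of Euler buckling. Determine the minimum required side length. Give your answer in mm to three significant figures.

L_e = K·L = 0.7 × 5.27 = 3.689 m
Required I = P_cr·L_e²/(π²E) = 2.430×10^5 × 3.689² / (π² × 1.48×10^11) = 2.264×10^-6 m⁴
I_req = 2.264×10^6 mm⁴
Solid square: I = a⁴/12  ⇒  a = (12I)^(1/4) = (12×2.264×10^6)^(1/4) = 72.2 mm

a ≈ 72.2 mm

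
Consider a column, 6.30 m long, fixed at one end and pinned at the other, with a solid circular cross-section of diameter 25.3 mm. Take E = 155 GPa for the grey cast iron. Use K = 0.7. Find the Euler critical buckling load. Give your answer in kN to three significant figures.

I = πd⁴/64 = π×25.3⁴/64 = 2.011×10^4 mm⁴
I = 2.011×10^4 mm⁴ = 2.011×10^-8 m⁴
Effective length L_e = K·L = 0.7 × 6.30 = 4.410 m
P_cr = π²EI / L_e² = π² × 155×10⁹ × 2.011×10^-8 / 4.410² = 1.582×10^3 N

P_cr ≈ 1.58 kN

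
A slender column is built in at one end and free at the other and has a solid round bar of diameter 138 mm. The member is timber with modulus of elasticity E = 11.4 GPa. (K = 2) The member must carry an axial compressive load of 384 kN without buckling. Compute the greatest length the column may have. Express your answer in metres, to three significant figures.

I = πd⁴/64 = π×138⁴/64 = 1.780×10^7 mm⁴
I = 1.780×10^-5 m⁴
At the buckling limit P_cr = P = 3.840×10^5 N
From P_cr = π²EI/(K·L)²:  L = (1/K)·√(π²EI/P_cr) = (1/2)·√(π²×1.14×10^10×1.780×10^-5/3.840×10^5)
L = 1.14 m

L_max ≈ 1.14 m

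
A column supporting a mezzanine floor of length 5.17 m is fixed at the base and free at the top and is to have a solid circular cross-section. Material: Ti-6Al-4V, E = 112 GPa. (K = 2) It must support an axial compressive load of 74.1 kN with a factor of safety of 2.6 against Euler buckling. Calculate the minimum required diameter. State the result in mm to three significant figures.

d ≈ 140 mm

Required P_cr = n·P = 2.6 × 74.1 = 192.7 kN
L_e = K·L = 2 × 5.17 = 10.34 m
Required I = P_cr·L_e²/(π²E) = 1.927×10^5 × 10.34² / (π² × 1.12×10^11) = 1.863×10^-5 m⁴
I_req = 1.863×10^7 mm⁴
Solid circle: I = πd⁴/64  ⇒  d = (64I/π)^(1/4) = (64×1.863×10^7/π)^(1/4) = 140 mm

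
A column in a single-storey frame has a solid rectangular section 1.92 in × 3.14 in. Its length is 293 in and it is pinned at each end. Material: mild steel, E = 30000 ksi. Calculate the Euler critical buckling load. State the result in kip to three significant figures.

P_cr ≈ 6.39 kip

Buckling occurs about the weak axis: I_min = h·b³/12 with b = 1.92 in (the shorter side).
I_min = 3.14×1.92³/12 = 1.852 in⁴
Effective length L_e = K·L = 1 × 293 = 293.0 in
P_cr = π²EI / L_e² = π² × 30000×10³ × 1.852 / 293.0² = 6.388×10^3 lb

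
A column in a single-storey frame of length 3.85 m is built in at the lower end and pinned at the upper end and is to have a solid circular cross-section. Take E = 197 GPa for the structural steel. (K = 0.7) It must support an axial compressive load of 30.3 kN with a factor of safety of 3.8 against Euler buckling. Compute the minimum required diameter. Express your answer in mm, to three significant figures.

d ≈ 54.4 mm

Required P_cr = n·P = 3.8 × 30.3 = 115.1 kN
L_e = K·L = 0.7 × 3.85 = 2.695 m
Required I = P_cr·L_e²/(π²E) = 1.151×10^5 × 2.695² / (π² × 1.97×10^11) = 4.301×10^-7 m⁴
I_req = 4.301×10^5 mm⁴
Solid circle: I = πd⁴/64  ⇒  d = (64I/π)^(1/4) = (64×4.301×10^5/π)^(1/4) = 54.4 mm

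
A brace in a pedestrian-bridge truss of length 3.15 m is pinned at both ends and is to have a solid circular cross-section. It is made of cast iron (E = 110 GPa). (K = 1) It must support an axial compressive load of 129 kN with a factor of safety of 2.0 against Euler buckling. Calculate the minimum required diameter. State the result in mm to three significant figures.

d ≈ 83.3 mm

Required P_cr = n·P = 2.0 × 129 = 258.0 kN
L_e = K·L = 1 × 3.15 = 3.150 m
Required I = P_cr·L_e²/(π²E) = 2.580×10^5 × 3.150² / (π² × 1.10×10^11) = 2.358×10^-6 m⁴
I_req = 2.358×10^6 mm⁴
Solid circle: I = πd⁴/64  ⇒  d = (64I/π)^(1/4) = (64×2.358×10^6/π)^(1/4) = 83.3 mm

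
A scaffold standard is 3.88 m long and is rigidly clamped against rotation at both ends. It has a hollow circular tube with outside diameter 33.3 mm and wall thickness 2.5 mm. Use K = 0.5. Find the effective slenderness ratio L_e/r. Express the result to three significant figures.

λ ≈ 178

Inner diameter d_i = 33.3 − 2×2.5 = 28.30 mm
I = π(d_o⁴ − d_i⁴)/64 = π(33.3⁴ − 28.30⁴)/64 = 2.887×10^4 mm⁴
A = 241.9 mm²;  r_min = √(I/A) = √(2.887×10^4/241.9) = 10.93 mm
L_e = K·L = 0.5 × 3.88 m = 1.940 m = 1940.0 mm
λ = L_e / r_min = 1940.0 / 10.93 = 178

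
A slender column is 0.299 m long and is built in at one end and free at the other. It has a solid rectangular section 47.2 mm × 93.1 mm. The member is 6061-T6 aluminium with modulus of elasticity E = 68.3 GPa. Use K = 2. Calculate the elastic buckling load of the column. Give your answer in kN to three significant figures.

Buckling occurs about the weak axis: I_min = h·b³/12 with b = 47.2 mm (the shorter side).
I_min = 93.1×47.2³/12 = 8.158×10^5 mm⁴
I = 8.158×10^5 mm⁴ = 8.158×10^-7 m⁴
Effective length L_e = K·L = 2 × 0.299 = 0.5980 m
P_cr = π²EI / L_e² = π² × 68.3×10⁹ × 8.158×10^-7 / 0.5980² = 1.538×10^6 N

P_cr ≈ 1540 kN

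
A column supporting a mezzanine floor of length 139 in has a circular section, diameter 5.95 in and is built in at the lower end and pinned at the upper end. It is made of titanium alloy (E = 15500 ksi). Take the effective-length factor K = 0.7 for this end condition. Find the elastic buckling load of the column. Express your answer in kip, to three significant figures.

I = πd⁴/64 = π×5.95⁴/64 = 61.52 in⁴
Effective length L_e = K·L = 0.7 × 139 = 97.30 in
P_cr = π²EI / L_e² = π² × 15500×10³ × 61.52 / 97.30² = 9.941×10^5 lb

P_cr ≈ 994 kip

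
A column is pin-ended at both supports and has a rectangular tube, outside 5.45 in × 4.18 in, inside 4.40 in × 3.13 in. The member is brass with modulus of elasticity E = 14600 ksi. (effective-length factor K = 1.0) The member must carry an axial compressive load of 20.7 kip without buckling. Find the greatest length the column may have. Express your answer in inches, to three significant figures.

L_max ≈ 391 in

Weak-axis I_min = (h_o·b_o³ − h_i·b_i³)/12 with b_o = 4.18, b_i = 3.130 in (shorter outer/inner sides).
I_min = (5.45×4.18³ − 4.400×3.130³)/12 = 21.93 in⁴
At the buckling limit P_cr = P = 2.070×10^4 lb
From P_cr = π²EI/(K·L)²:  L = (1/K)·√(π²EI/P_cr) = (1/1)·√(π²×1.46×10^7×21.93/2.070×10^4)
L = 391 in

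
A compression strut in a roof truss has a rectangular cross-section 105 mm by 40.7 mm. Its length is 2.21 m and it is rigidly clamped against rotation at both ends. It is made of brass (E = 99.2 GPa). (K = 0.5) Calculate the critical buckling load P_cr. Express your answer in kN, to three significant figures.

Buckling occurs about the weak axis: I_min = h·b³/12 with b = 40.7 mm (the shorter side).
I_min = 105×40.7³/12 = 5.899×10^5 mm⁴
I = 5.899×10^5 mm⁴ = 5.899×10^-7 m⁴
Effective length L_e = K·L = 0.5 × 2.21 = 1.105 m
P_cr = π²EI / L_e² = π² × 99.2×10⁹ × 5.899×10^-7 / 1.105² = 4.730×10^5 N

P_cr ≈ 473 kN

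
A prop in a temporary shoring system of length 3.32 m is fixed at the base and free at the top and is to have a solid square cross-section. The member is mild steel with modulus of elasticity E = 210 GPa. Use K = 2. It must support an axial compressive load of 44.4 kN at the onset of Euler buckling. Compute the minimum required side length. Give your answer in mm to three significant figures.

a ≈ 58.0 mm

L_e = K·L = 2 × 3.32 = 6.640 m
Required I = P_cr·L_e²/(π²E) = 4.440×10^4 × 6.640² / (π² × 2.10×10^11) = 9.445×10^-7 m⁴
I_req = 9.445×10^5 mm⁴
Solid square: I = a⁴/12  ⇒  a = (12I)^(1/4) = (12×9.445×10^5)^(1/4) = 58.0 mm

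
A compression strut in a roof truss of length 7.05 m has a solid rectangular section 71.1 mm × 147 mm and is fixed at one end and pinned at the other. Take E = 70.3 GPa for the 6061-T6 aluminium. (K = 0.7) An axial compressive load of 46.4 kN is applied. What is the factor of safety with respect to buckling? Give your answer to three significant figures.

n ≈ 2.70

Buckling occurs about the weak axis: I_min = h·b³/12 with b = 71.1 mm (the shorter side).
I_min = 147×71.1³/12 = 4.403×10^6 mm⁴
I = 4.403×10^6 mm⁴ = 4.403×10^-6 m⁴
Effective length L_e = K·L = 0.7 × 7.05 = 4.935 m
P_cr = π²EI / L_e² = π² × 70.3×10⁹ × 4.403×10^-6 / 4.935² = 1.254×10^5 N
Factor of safety n = P_cr / P = 125.44 / 46.4 = 2.70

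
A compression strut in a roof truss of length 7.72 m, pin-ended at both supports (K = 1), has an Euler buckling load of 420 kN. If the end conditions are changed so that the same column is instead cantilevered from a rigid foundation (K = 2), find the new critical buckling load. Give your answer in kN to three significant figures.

P_cr ≈ 105 kN

P_cr ∝ 1/K², so P_cr,new = P_cr,old × (K_old/K_new)² = 420 × (1/2)²
= 420 × 0.2500 = 105 kN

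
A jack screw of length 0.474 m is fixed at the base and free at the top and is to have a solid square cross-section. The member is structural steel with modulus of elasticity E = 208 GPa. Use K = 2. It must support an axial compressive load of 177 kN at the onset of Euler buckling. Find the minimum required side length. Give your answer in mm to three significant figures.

a ≈ 31.1 mm

L_e = K·L = 2 × 0.474 = 0.9480 m
Required I = P_cr·L_e²/(π²E) = 1.770×10^5 × 0.9480² / (π² × 2.08×10^11) = 7.749×10^-8 m⁴
I_req = 7.749×10^4 mm⁴
Solid square: I = a⁴/12  ⇒  a = (12I)^(1/4) = (12×7.749×10^4)^(1/4) = 31.1 mm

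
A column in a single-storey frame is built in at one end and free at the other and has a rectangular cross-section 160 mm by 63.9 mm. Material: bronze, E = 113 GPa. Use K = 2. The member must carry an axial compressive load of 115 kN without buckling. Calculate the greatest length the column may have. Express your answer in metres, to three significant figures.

L_max ≈ 2.90 m

Buckling occurs about the weak axis: I_min = h·b³/12 with b = 63.9 mm (the shorter side).
I_min = 160×63.9³/12 = 3.479×10^6 mm⁴
I = 3.479×10^-6 m⁴
At the buckling limit P_cr = P = 1.150×10^5 N
From P_cr = π²EI/(K·L)²:  L = (1/K)·√(π²EI/P_cr) = (1/2)·√(π²×1.13×10^11×3.479×10^-6/1.150×10^5)
L = 2.90 m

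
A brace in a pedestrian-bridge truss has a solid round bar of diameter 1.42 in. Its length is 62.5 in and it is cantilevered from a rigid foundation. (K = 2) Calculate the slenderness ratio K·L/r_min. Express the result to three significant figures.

λ ≈ 352

I = πd⁴/64 = π×1.42⁴/64 = 0.1996 in⁴
A = 1.584 in²;  r_min = √(I/A) = √(0.1996/1.584) = 0.3550 in
L_e = K·L = 2 × 62.5 = 125.0 in
λ = L_e / r_min = 125.00 / 0.3550 = 352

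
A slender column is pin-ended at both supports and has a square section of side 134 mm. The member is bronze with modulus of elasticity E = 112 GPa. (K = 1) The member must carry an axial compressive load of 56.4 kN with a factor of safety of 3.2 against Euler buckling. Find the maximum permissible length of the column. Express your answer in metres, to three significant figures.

L_max ≈ 12.8 m

I = a⁴/12 = 134⁴/12 = 2.687×10^7 mm⁴
I = 2.687×10^-5 m⁴
Required critical load P_cr = n·P = 3.2 × 56.4 = 180.5 kN = 1.805×10^5 N
From P_cr = π²EI/(K·L)²:  L = (1/K)·√(π²EI/P_cr) = (1/1)·√(π²×1.12×10^11×2.687×10^-5/1.805×10^5)
L = 12.8 m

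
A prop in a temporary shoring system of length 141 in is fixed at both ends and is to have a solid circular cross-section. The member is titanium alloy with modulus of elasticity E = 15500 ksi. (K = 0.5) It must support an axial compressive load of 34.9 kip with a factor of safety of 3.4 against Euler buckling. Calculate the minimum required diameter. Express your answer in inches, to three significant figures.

Required P_cr = n·P = 3.4 × 34.9 = 118.7 kip
L_e = K·L = 0.5 × 141 = 70.50 in
Required I = P_cr·L_e²/(π²E) = 1.187×10^5 × 70.50² / (π² × 1.55×10^7) = 3.855 in⁴
Solid circle: I = πd⁴/64  ⇒  d = (64I/π)^(1/4) = (64×3.855/π)^(1/4) = 2.98 in

d ≈ 2.98 in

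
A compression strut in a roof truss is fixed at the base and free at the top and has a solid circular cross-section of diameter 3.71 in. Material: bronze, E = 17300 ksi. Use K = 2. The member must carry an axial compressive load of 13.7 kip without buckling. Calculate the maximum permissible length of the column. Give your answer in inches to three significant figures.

L_max ≈ 170 in

I = πd⁴/64 = π×3.71⁴/64 = 9.300 in⁴
At the buckling limit P_cr = P = 1.370×10^4 lb
From P_cr = π²EI/(K·L)²:  L = (1/K)·√(π²EI/P_cr) = (1/2)·√(π²×1.73×10^7×9.300/1.370×10^4)
L = 170 in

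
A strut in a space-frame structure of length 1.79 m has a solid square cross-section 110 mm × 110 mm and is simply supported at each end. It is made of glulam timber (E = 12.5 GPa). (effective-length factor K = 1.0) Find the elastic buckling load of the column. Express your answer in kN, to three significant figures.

P_cr ≈ 470 kN

I = a⁴/12 = 110⁴/12 = 1.220×10^7 mm⁴
I = 1.220×10^7 mm⁴ = 1.220×10^-5 m⁴
Effective length L_e = K·L = 1 × 1.79 = 1.790 m
P_cr = π²EI / L_e² = π² × 12.5×10⁹ × 1.220×10^-5 / 1.790² = 4.698×10^5 N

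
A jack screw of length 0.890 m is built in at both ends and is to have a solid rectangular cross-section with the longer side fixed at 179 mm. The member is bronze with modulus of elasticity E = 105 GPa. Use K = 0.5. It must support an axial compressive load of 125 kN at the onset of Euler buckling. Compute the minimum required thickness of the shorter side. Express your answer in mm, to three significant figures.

b ≈ 11.7 mm

L_e = K·L = 0.5 × 0.890 = 0.4450 m
Required I = P_cr·L_e²/(π²E) = 1.250×10^5 × 0.4450² / (π² × 1.05×10^11) = 2.389×10^-8 m⁴
I_req = 2.389×10^4 mm⁴
Rectangle, weak axis: I_min = h·b³/12 with h = 179 mm fixed  ⇒  b = (12I/h)^(1/3) = 11.7 mm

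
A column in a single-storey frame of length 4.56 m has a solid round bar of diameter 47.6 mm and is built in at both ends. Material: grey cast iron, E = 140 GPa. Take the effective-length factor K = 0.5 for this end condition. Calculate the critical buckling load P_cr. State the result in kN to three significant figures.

I = πd⁴/64 = π×47.6⁴/64 = 2.520×10^5 mm⁴
I = 2.520×10^5 mm⁴ = 2.520×10^-7 m⁴
Effective length L_e = K·L = 0.5 × 4.56 = 2.280 m
P_cr = π²EI / L_e² = π² × 140×10⁹ × 2.520×10^-7 / 2.280² = 6.698×10^4 N

P_cr ≈ 67.0 kN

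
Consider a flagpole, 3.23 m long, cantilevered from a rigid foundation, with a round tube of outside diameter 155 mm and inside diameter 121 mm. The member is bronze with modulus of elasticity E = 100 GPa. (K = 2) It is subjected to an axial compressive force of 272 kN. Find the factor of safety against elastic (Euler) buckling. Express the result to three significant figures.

n ≈ 1.55

d_o = 155 mm, d_i = 121 mm
I = π(d_o⁴ − d_i⁴)/64 = π(155⁴ − 121.0⁴)/64 = 1.781×10^7 mm⁴
I = 1.781×10^7 mm⁴ = 1.781×10^-5 m⁴
Effective length L_e = K·L = 2 × 3.23 = 6.460 m
P_cr = π²EI / L_e² = π² × 100×10⁹ × 1.781×10^-5 / 6.460² = 4.212×10^5 N
Factor of safety n = P_cr / P = 421.23 / 272 = 1.55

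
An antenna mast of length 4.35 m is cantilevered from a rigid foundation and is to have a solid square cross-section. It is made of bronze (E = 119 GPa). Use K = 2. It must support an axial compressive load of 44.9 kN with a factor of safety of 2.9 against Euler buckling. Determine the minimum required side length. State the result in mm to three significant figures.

Required P_cr = n·P = 2.9 × 44.9 = 130.2 kN
L_e = K·L = 2 × 4.35 = 8.700 m
Required I = P_cr·L_e²/(π²E) = 1.302×10^5 × 8.700² / (π² × 1.19×10^11) = 8.391×10^-6 m⁴
I_req = 8.391×10^6 mm⁴
Solid square: I = a⁴/12  ⇒  a = (12I)^(1/4) = (12×8.391×10^6)^(1/4) = 100 mm

a ≈ 100 mm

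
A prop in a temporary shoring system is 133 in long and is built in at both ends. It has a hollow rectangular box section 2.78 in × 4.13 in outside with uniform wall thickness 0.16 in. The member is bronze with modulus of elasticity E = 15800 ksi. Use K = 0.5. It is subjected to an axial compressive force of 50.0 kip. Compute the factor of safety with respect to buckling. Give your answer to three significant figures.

Inner dimensions: h_i = 4.13 − 2×0.16 = 3.810 in, b_i = 2.78 − 2×0.16 = 2.460 in
Weak-axis I_min = (h_o·b_o³ − h_i·b_i³)/12 with b_o = 2.78, b_i = 2.460 in (shorter outer/inner sides).
I_min = (4.13×2.78³ − 3.810×2.460³)/12 = 2.668 in⁴
Effective length L_e = K·L = 0.5 × 133 = 66.50 in
P_cr = π²EI / L_e² = π² × 15800×10³ × 2.668 / 66.50² = 9.407×10^4 lb
Factor of safety n = P_cr / P = 94.073 / 50.0 = 1.88

n ≈ 1.88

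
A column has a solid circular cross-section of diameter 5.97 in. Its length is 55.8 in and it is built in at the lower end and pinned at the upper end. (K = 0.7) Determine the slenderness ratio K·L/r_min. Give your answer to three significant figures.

For a solid circle r = d/4 = 5.97/4 = 1.492 in
L_e = K·L = 0.7 × 55.8 = 39.06 in
λ = L_e / r_min = 39.060 / 1.492 = 26.2

λ ≈ 26.2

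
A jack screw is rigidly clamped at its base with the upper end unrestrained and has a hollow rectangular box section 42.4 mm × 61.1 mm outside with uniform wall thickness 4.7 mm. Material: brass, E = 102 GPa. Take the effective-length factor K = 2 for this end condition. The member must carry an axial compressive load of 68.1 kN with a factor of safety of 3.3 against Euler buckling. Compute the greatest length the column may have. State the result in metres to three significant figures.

L_max ≈ 0.511 m

Inner dimensions: h_i = 61.1 − 2×4.7 = 51.70 mm, b_i = 42.4 − 2×4.7 = 33.00 mm
Weak-axis I_min = (h_o·b_o³ − h_i·b_i³)/12 with b_o = 42.4, b_i = 33.00 mm (shorter outer/inner sides).
I_min = (61.1×42.4³ − 51.70×33.00³)/12 = 2.333×10^5 mm⁴
I = 2.333×10^-7 m⁴
Required critical load P_cr = n·P = 3.3 × 68.1 = 224.7 kN = 2.247×10^5 N
From P_cr = π²EI/(K·L)²:  L = (1/K)·√(π²EI/P_cr) = (1/2)·√(π²×1.02×10^11×2.333×10^-7/2.247×10^5)
L = 0.511 m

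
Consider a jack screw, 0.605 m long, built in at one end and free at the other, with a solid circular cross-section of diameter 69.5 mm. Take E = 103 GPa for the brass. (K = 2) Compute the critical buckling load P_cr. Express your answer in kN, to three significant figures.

I = πd⁴/64 = π×69.5⁴/64 = 1.145×10^6 mm⁴
I = 1.145×10^6 mm⁴ = 1.145×10^-6 m⁴
Effective length L_e = K·L = 2 × 0.605 = 1.210 m
P_cr = π²EI / L_e² = π² × 103×10⁹ × 1.145×10^-6 / 1.210² = 7.952×10^5 N

P_cr ≈ 795 kN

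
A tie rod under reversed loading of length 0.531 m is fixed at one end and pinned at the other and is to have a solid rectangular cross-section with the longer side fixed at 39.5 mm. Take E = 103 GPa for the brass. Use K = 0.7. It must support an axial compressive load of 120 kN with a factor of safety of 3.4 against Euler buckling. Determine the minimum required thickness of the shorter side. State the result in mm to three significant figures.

b ≈ 25.6 mm

Required P_cr = n·P = 3.4 × 120 = 408.0 kN
L_e = K·L = 0.7 × 0.531 = 0.3717 m
Required I = P_cr·L_e²/(π²E) = 4.080×10^5 × 0.3717² / (π² × 1.03×10^11) = 5.545×10^-8 m⁴
I_req = 5.545×10^4 mm⁴
Rectangle, weak axis: I_min = h·b³/12 with h = 39.5 mm fixed  ⇒  b = (12I/h)^(1/3) = 25.6 mm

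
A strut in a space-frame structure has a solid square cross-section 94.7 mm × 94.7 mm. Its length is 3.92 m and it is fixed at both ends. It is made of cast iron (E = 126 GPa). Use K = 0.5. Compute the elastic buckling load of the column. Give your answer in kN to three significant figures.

P_cr ≈ 2170 kN

I = a⁴/12 = 94.7⁴/12 = 6.702×10^6 mm⁴
I = 6.702×10^6 mm⁴ = 6.702×10^-6 m⁴
Effective length L_e = K·L = 0.5 × 3.92 = 1.960 m
P_cr = π²EI / L_e² = π² × 126×10⁹ × 6.702×10^-6 / 1.960² = 2.170×10^6 N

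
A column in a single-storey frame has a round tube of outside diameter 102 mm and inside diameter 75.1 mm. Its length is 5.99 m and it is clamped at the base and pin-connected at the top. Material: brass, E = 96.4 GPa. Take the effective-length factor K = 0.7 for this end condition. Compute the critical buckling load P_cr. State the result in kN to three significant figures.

d_o = 102 mm, d_i = 75.1 mm
I = π(d_o⁴ − d_i⁴)/64 = π(102⁴ − 75.10⁴)/64 = 3.752×10^6 mm⁴
I = 3.752×10^6 mm⁴ = 3.752×10^-6 m⁴
Effective length L_e = K·L = 0.7 × 5.99 = 4.193 m
P_cr = π²EI / L_e² = π² × 96.4×10⁹ × 3.752×10^-6 / 4.193² = 2.030×10^5 N

P_cr ≈ 203 kN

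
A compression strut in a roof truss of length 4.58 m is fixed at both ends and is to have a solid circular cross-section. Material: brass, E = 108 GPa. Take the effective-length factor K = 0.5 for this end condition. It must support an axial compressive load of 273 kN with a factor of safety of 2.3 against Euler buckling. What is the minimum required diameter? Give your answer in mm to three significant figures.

Required P_cr = n·P = 2.3 × 273 = 627.9 kN
L_e = K·L = 0.5 × 4.58 = 2.290 m
Required I = P_cr·L_e²/(π²E) = 6.279×10^5 × 2.290² / (π² × 1.08×10^11) = 3.089×10^-6 m⁴
I_req = 3.089×10^6 mm⁴
Solid circle: I = πd⁴/64  ⇒  d = (64I/π)^(1/4) = (64×3.089×10^6/π)^(1/4) = 89.1 mm

d ≈ 89.1 mm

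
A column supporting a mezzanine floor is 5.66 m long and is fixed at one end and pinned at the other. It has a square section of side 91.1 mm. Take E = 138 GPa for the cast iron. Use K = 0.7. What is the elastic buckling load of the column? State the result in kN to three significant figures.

P_cr ≈ 498 kN

I = a⁴/12 = 91.1⁴/12 = 5.740×10^6 mm⁴
I = 5.740×10^6 mm⁴ = 5.740×10^-6 m⁴
Effective length L_e = K·L = 0.7 × 5.66 = 3.962 m
P_cr = π²EI / L_e² = π² × 138×10⁹ × 5.740×10^-6 / 3.962² = 4.980×10^5 N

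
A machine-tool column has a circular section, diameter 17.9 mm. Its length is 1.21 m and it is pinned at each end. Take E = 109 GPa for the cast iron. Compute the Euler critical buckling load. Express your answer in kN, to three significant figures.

P_cr ≈ 3.70 kN

I = πd⁴/64 = π×17.9⁴/64 = 5.039×10^3 mm⁴
I = 5.039×10^3 mm⁴ = 5.039×10^-9 m⁴
Effective length L_e = K·L = 1 × 1.21 = 1.210 m
P_cr = π²EI / L_e² = π² × 109×10⁹ × 5.039×10^-9 / 1.210² = 3.703×10^3 N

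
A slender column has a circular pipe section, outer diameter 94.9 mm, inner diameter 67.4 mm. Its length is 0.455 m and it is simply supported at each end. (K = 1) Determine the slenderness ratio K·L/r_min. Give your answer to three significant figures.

d_o = 94.9 mm, d_i = 67.4 mm
I = π(d_o⁴ − d_i⁴)/64 = π(94.9⁴ − 67.40⁴)/64 = 2.968×10^6 mm⁴
A = 3.505×10^3 mm²;  r_min = √(I/A) = √(2.968×10^6/3.505×10^3) = 29.10 mm
L_e = K·L = 1 × 0.455 m = 0.4550 m = 455.00 mm
λ = L_e / r_min = 455.00 / 29.10 = 15.6

λ ≈ 15.6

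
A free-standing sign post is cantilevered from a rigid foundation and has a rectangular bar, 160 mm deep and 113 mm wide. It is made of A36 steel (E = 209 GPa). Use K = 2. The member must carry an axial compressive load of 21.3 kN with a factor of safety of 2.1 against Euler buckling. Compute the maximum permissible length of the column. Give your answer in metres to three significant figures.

Buckling occurs about the weak axis: I_min = h·b³/12 with b = 113 mm (the shorter side).
I_min = 160×113³/12 = 1.924×10^7 mm⁴
I = 1.924×10^-5 m⁴
Required critical load P_cr = n·P = 2.1 × 21.3 = 44.73 kN = 4.473×10^4 N
From P_cr = π²EI/(K·L)²:  L = (1/K)·√(π²EI/P_cr) = (1/2)·√(π²×2.09×10^11×1.924×10^-5/4.473×10^4)
L = 14.9 m

L_max ≈ 14.9 m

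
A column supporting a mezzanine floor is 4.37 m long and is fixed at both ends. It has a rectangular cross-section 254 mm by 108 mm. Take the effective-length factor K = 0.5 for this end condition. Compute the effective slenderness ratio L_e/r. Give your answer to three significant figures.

λ ≈ 70.1

Buckling occurs about the weak axis: I_min = h·b³/12 with b = 108 mm (the shorter side).
I_min = 254×108³/12 = 2.666×10^7 mm⁴
A = 2.743×10^4 mm²;  r_min = √(I/A) = √(2.666×10^7/2.743×10^4) = 31.18 mm
L_e = K·L = 0.5 × 4.37 m = 2.185 m = 2185.0 mm
λ = L_e / r_min = 2185.0 / 31.18 = 70.1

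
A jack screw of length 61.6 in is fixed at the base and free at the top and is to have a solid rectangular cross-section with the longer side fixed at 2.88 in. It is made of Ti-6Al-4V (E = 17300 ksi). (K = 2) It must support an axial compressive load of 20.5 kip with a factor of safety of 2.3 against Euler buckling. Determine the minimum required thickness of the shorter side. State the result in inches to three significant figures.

b ≈ 2.59 in

Required P_cr = n·P = 2.3 × 20.5 = 47.15 kip
L_e = K·L = 2 × 61.6 = 123.2 in
Required I = P_cr·L_e²/(π²E) = 4.715×10^4 × 123.2² / (π² × 1.73×10^7) = 4.191 in⁴
Rectangle, weak axis: I_min = h·b³/12 with h = 2.88 in fixed  ⇒  b = (12I/h)^(1/3) = 2.59 in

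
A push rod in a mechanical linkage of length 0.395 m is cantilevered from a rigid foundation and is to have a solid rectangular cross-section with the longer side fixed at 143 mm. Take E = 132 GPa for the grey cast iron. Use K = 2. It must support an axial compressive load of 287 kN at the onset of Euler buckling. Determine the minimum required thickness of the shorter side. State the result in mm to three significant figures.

b ≈ 22.6 mm

L_e = K·L = 2 × 0.395 = 0.7900 m
Required I = P_cr·L_e²/(π²E) = 2.870×10^5 × 0.7900² / (π² × 1.32×10^11) = 1.375×10^-7 m⁴
I_req = 1.375×10^5 mm⁴
Rectangle, weak axis: I_min = h·b³/12 with h = 143 mm fixed  ⇒  b = (12I/h)^(1/3) = 22.6 mm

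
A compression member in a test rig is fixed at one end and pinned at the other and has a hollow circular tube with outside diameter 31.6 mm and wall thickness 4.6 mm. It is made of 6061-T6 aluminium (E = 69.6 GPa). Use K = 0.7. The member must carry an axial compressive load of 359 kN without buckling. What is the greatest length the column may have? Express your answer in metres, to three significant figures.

L_max ≈ 0.378 m

Inner diameter d_i = 31.6 − 2×4.6 = 22.40 mm
I = π(d_o⁴ − d_i⁴)/64 = π(31.6⁴ − 22.40⁴)/64 = 3.659×10^4 mm⁴
I = 3.659×10^-8 m⁴
At the buckling limit P_cr = P = 3.590×10^5 N
From P_cr = π²EI/(K·L)²:  L = (1/K)·√(π²EI/P_cr) = (1/0.7)·√(π²×6.96×10^10×3.659×10^-8/3.590×10^5)
L = 0.378 m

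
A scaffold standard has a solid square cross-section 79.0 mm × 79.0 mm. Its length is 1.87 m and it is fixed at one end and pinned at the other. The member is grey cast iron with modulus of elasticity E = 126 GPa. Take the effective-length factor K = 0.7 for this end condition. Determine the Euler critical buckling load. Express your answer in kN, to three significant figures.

I = a⁴/12 = 79.0⁴/12 = 3.246×10^6 mm⁴
I = 3.246×10^6 mm⁴ = 3.246×10^-6 m⁴
Effective length L_e = K·L = 0.7 × 1.87 = 1.309 m
P_cr = π²EI / L_e² = π² × 126×10⁹ × 3.246×10^-6 / 1.309² = 2.356×10^6 N

P_cr ≈ 2360 kN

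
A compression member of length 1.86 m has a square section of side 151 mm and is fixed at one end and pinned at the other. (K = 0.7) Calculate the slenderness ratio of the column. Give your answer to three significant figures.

For a square r = a/√12 = 151/√12 = 43.59 mm
L_e = K·L = 0.7 × 1.86 m = 1.302 m = 1302.0 mm
λ = L_e / r_min = 1302.0 / 43.59 = 29.9

λ ≈ 29.9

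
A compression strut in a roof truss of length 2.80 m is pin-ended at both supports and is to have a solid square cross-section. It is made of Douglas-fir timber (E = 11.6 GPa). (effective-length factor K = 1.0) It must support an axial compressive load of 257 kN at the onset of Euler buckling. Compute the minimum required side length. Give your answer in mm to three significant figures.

a ≈ 121 mm

L_e = K·L = 1 × 2.80 = 2.800 m
Required I = P_cr·L_e²/(π²E) = 2.570×10^5 × 2.800² / (π² × 1.16×10^10) = 1.760×10^-5 m⁴
I_req = 1.760×10^7 mm⁴
Solid square: I = a⁴/12  ⇒  a = (12I)^(1/4) = (12×1.760×10^7)^(1/4) = 121 mm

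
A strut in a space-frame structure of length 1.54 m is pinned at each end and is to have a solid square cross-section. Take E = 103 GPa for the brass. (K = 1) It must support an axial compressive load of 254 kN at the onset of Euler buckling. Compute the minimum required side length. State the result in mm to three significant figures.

L_e = K·L = 1 × 1.54 = 1.540 m
Required I = P_cr·L_e²/(π²E) = 2.540×10^5 × 1.540² / (π² × 1.03×10^11) = 5.926×10^-7 m⁴
I_req = 5.926×10^5 mm⁴
Solid square: I = a⁴/12  ⇒  a = (12I)^(1/4) = (12×5.926×10^5)^(1/4) = 51.6 mm

a ≈ 51.6 mm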